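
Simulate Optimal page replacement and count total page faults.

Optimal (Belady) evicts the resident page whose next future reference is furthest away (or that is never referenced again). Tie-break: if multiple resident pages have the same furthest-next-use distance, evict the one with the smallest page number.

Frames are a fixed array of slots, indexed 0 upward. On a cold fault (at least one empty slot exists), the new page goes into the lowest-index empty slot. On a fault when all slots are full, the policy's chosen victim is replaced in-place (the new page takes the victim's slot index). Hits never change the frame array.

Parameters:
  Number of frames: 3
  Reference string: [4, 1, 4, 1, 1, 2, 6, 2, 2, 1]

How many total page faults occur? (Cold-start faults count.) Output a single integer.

Step 0: ref 4 → FAULT, frames=[4,-,-]
Step 1: ref 1 → FAULT, frames=[4,1,-]
Step 2: ref 4 → HIT, frames=[4,1,-]
Step 3: ref 1 → HIT, frames=[4,1,-]
Step 4: ref 1 → HIT, frames=[4,1,-]
Step 5: ref 2 → FAULT, frames=[4,1,2]
Step 6: ref 6 → FAULT (evict 4), frames=[6,1,2]
Step 7: ref 2 → HIT, frames=[6,1,2]
Step 8: ref 2 → HIT, frames=[6,1,2]
Step 9: ref 1 → HIT, frames=[6,1,2]
Total faults: 4

Answer: 4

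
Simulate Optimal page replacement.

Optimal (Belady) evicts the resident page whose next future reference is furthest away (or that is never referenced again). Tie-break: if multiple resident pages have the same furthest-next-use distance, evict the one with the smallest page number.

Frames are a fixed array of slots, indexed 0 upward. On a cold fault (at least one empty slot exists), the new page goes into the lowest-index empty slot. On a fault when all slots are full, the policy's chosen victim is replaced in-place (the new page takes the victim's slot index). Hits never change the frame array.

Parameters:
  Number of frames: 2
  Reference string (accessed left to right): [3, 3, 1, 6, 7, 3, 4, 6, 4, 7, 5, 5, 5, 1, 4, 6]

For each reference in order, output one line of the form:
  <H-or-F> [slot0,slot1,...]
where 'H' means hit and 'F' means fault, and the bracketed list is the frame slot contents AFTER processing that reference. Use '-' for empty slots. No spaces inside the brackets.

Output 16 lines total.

F [3,-]
H [3,-]
F [3,1]
F [3,6]
F [3,7]
H [3,7]
F [4,7]
F [4,6]
H [4,6]
F [4,7]
F [4,5]
H [4,5]
H [4,5]
F [4,1]
H [4,1]
F [4,6]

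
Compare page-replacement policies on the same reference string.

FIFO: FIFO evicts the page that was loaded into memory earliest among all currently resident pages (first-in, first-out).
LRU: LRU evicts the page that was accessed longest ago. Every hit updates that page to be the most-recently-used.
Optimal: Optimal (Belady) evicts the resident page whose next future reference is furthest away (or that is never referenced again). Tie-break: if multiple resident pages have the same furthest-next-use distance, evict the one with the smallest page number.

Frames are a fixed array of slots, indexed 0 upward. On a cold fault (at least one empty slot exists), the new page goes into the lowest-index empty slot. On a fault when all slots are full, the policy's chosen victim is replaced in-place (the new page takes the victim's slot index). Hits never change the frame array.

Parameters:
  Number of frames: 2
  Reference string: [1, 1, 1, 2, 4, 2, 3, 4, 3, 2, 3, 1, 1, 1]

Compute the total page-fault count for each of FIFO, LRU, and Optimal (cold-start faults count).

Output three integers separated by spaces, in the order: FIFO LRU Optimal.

Answer: 6 7 6

Derivation:
--- FIFO ---
  step 0: ref 1 -> FAULT, frames=[1,-] (faults so far: 1)
  step 1: ref 1 -> HIT, frames=[1,-] (faults so far: 1)
  step 2: ref 1 -> HIT, frames=[1,-] (faults so far: 1)
  step 3: ref 2 -> FAULT, frames=[1,2] (faults so far: 2)
  step 4: ref 4 -> FAULT, evict 1, frames=[4,2] (faults so far: 3)
  step 5: ref 2 -> HIT, frames=[4,2] (faults so far: 3)
  step 6: ref 3 -> FAULT, evict 2, frames=[4,3] (faults so far: 4)
  step 7: ref 4 -> HIT, frames=[4,3] (faults so far: 4)
  step 8: ref 3 -> HIT, frames=[4,3] (faults so far: 4)
  step 9: ref 2 -> FAULT, evict 4, frames=[2,3] (faults so far: 5)
  step 10: ref 3 -> HIT, frames=[2,3] (faults so far: 5)
  step 11: ref 1 -> FAULT, evict 3, frames=[2,1] (faults so far: 6)
  step 12: ref 1 -> HIT, frames=[2,1] (faults so far: 6)
  step 13: ref 1 -> HIT, frames=[2,1] (faults so far: 6)
  FIFO total faults: 6
--- LRU ---
  step 0: ref 1 -> FAULT, frames=[1,-] (faults so far: 1)
  step 1: ref 1 -> HIT, frames=[1,-] (faults so far: 1)
  step 2: ref 1 -> HIT, frames=[1,-] (faults so far: 1)
  step 3: ref 2 -> FAULT, frames=[1,2] (faults so far: 2)
  step 4: ref 4 -> FAULT, evict 1, frames=[4,2] (faults so far: 3)
  step 5: ref 2 -> HIT, frames=[4,2] (faults so far: 3)
  step 6: ref 3 -> FAULT, evict 4, frames=[3,2] (faults so far: 4)
  step 7: ref 4 -> FAULT, evict 2, frames=[3,4] (faults so far: 5)
  step 8: ref 3 -> HIT, frames=[3,4] (faults so far: 5)
  step 9: ref 2 -> FAULT, evict 4, frames=[3,2] (faults so far: 6)
  step 10: ref 3 -> HIT, frames=[3,2] (faults so far: 6)
  step 11: ref 1 -> FAULT, evict 2, frames=[3,1] (faults so far: 7)
  step 12: ref 1 -> HIT, frames=[3,1] (faults so far: 7)
  step 13: ref 1 -> HIT, frames=[3,1] (faults so far: 7)
  LRU total faults: 7
--- Optimal ---
  step 0: ref 1 -> FAULT, frames=[1,-] (faults so far: 1)
  step 1: ref 1 -> HIT, frames=[1,-] (faults so far: 1)
  step 2: ref 1 -> HIT, frames=[1,-] (faults so far: 1)
  step 3: ref 2 -> FAULT, frames=[1,2] (faults so far: 2)
  step 4: ref 4 -> FAULT, evict 1, frames=[4,2] (faults so far: 3)
  step 5: ref 2 -> HIT, frames=[4,2] (faults so far: 3)
  step 6: ref 3 -> FAULT, evict 2, frames=[4,3] (faults so far: 4)
  step 7: ref 4 -> HIT, frames=[4,3] (faults so far: 4)
  step 8: ref 3 -> HIT, frames=[4,3] (faults so far: 4)
  step 9: ref 2 -> FAULT, evict 4, frames=[2,3] (faults so far: 5)
  step 10: ref 3 -> HIT, frames=[2,3] (faults so far: 5)
  step 11: ref 1 -> FAULT, evict 2, frames=[1,3] (faults so far: 6)
  step 12: ref 1 -> HIT, frames=[1,3] (faults so far: 6)
  step 13: ref 1 -> HIT, frames=[1,3] (faults so far: 6)
  Optimal total faults: 6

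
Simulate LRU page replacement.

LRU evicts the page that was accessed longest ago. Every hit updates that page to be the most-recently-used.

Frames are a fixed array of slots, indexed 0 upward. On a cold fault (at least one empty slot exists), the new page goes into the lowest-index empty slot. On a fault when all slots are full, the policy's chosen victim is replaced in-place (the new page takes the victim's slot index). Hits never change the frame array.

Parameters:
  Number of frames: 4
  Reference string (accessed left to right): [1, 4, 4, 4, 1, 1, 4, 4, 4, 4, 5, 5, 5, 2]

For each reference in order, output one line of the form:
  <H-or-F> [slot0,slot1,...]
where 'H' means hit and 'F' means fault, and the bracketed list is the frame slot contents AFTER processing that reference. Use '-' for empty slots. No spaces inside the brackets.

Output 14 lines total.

F [1,-,-,-]
F [1,4,-,-]
H [1,4,-,-]
H [1,4,-,-]
H [1,4,-,-]
H [1,4,-,-]
H [1,4,-,-]
H [1,4,-,-]
H [1,4,-,-]
H [1,4,-,-]
F [1,4,5,-]
H [1,4,5,-]
H [1,4,5,-]
F [1,4,5,2]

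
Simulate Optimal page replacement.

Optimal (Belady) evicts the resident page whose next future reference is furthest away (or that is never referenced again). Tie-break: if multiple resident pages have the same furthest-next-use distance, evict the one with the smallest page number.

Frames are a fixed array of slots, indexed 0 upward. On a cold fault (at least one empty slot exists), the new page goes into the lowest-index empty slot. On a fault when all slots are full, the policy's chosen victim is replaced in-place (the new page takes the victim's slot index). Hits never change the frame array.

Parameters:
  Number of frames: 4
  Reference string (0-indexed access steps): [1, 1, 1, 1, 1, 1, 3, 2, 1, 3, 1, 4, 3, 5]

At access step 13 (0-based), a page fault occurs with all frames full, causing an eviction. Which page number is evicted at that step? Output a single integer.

Answer: 1

Derivation:
Step 0: ref 1 -> FAULT, frames=[1,-,-,-]
Step 1: ref 1 -> HIT, frames=[1,-,-,-]
Step 2: ref 1 -> HIT, frames=[1,-,-,-]
Step 3: ref 1 -> HIT, frames=[1,-,-,-]
Step 4: ref 1 -> HIT, frames=[1,-,-,-]
Step 5: ref 1 -> HIT, frames=[1,-,-,-]
Step 6: ref 3 -> FAULT, frames=[1,3,-,-]
Step 7: ref 2 -> FAULT, frames=[1,3,2,-]
Step 8: ref 1 -> HIT, frames=[1,3,2,-]
Step 9: ref 3 -> HIT, frames=[1,3,2,-]
Step 10: ref 1 -> HIT, frames=[1,3,2,-]
Step 11: ref 4 -> FAULT, frames=[1,3,2,4]
Step 12: ref 3 -> HIT, frames=[1,3,2,4]
Step 13: ref 5 -> FAULT, evict 1, frames=[5,3,2,4]
At step 13: evicted page 1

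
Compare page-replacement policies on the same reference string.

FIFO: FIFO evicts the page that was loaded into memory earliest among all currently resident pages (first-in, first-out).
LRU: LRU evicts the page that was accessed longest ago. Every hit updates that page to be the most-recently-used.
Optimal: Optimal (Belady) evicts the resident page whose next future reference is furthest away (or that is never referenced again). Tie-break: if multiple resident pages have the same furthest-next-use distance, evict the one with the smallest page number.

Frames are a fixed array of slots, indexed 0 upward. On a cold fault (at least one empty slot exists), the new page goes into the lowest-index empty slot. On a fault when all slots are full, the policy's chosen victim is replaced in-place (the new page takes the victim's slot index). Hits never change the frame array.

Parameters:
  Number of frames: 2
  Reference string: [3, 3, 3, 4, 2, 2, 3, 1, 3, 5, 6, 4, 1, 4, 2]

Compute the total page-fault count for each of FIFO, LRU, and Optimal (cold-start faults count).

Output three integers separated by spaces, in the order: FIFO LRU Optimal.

--- FIFO ---
  step 0: ref 3 -> FAULT, frames=[3,-] (faults so far: 1)
  step 1: ref 3 -> HIT, frames=[3,-] (faults so far: 1)
  step 2: ref 3 -> HIT, frames=[3,-] (faults so far: 1)
  step 3: ref 4 -> FAULT, frames=[3,4] (faults so far: 2)
  step 4: ref 2 -> FAULT, evict 3, frames=[2,4] (faults so far: 3)
  step 5: ref 2 -> HIT, frames=[2,4] (faults so far: 3)
  step 6: ref 3 -> FAULT, evict 4, frames=[2,3] (faults so far: 4)
  step 7: ref 1 -> FAULT, evict 2, frames=[1,3] (faults so far: 5)
  step 8: ref 3 -> HIT, frames=[1,3] (faults so far: 5)
  step 9: ref 5 -> FAULT, evict 3, frames=[1,5] (faults so far: 6)
  step 10: ref 6 -> FAULT, evict 1, frames=[6,5] (faults so far: 7)
  step 11: ref 4 -> FAULT, evict 5, frames=[6,4] (faults so far: 8)
  step 12: ref 1 -> FAULT, evict 6, frames=[1,4] (faults so far: 9)
  step 13: ref 4 -> HIT, frames=[1,4] (faults so far: 9)
  step 14: ref 2 -> FAULT, evict 4, frames=[1,2] (faults so far: 10)
  FIFO total faults: 10
--- LRU ---
  step 0: ref 3 -> FAULT, frames=[3,-] (faults so far: 1)
  step 1: ref 3 -> HIT, frames=[3,-] (faults so far: 1)
  step 2: ref 3 -> HIT, frames=[3,-] (faults so far: 1)
  step 3: ref 4 -> FAULT, frames=[3,4] (faults so far: 2)
  step 4: ref 2 -> FAULT, evict 3, frames=[2,4] (faults so far: 3)
  step 5: ref 2 -> HIT, frames=[2,4] (faults so far: 3)
  step 6: ref 3 -> FAULT, evict 4, frames=[2,3] (faults so far: 4)
  step 7: ref 1 -> FAULT, evict 2, frames=[1,3] (faults so far: 5)
  step 8: ref 3 -> HIT, frames=[1,3] (faults so far: 5)
  step 9: ref 5 -> FAULT, evict 1, frames=[5,3] (faults so far: 6)
  step 10: ref 6 -> FAULT, evict 3, frames=[5,6] (faults so far: 7)
  step 11: ref 4 -> FAULT, evict 5, frames=[4,6] (faults so far: 8)
  step 12: ref 1 -> FAULT, evict 6, frames=[4,1] (faults so far: 9)
  step 13: ref 4 -> HIT, frames=[4,1] (faults so far: 9)
  step 14: ref 2 -> FAULT, evict 1, frames=[4,2] (faults so far: 10)
  LRU total faults: 10
--- Optimal ---
  step 0: ref 3 -> FAULT, frames=[3,-] (faults so far: 1)
  step 1: ref 3 -> HIT, frames=[3,-] (faults so far: 1)
  step 2: ref 3 -> HIT, frames=[3,-] (faults so far: 1)
  step 3: ref 4 -> FAULT, frames=[3,4] (faults so far: 2)
  step 4: ref 2 -> FAULT, evict 4, frames=[3,2] (faults so far: 3)
  step 5: ref 2 -> HIT, frames=[3,2] (faults so far: 3)
  step 6: ref 3 -> HIT, frames=[3,2] (faults so far: 3)
  step 7: ref 1 -> FAULT, evict 2, frames=[3,1] (faults so far: 4)
  step 8: ref 3 -> HIT, frames=[3,1] (faults so far: 4)
  step 9: ref 5 -> FAULT, evict 3, frames=[5,1] (faults so far: 5)
  step 10: ref 6 -> FAULT, evict 5, frames=[6,1] (faults so far: 6)
  step 11: ref 4 -> FAULT, evict 6, frames=[4,1] (faults so far: 7)
  step 12: ref 1 -> HIT, frames=[4,1] (faults so far: 7)
  step 13: ref 4 -> HIT, frames=[4,1] (faults so far: 7)
  step 14: ref 2 -> FAULT, evict 1, frames=[4,2] (faults so far: 8)
  Optimal total faults: 8

Answer: 10 10 8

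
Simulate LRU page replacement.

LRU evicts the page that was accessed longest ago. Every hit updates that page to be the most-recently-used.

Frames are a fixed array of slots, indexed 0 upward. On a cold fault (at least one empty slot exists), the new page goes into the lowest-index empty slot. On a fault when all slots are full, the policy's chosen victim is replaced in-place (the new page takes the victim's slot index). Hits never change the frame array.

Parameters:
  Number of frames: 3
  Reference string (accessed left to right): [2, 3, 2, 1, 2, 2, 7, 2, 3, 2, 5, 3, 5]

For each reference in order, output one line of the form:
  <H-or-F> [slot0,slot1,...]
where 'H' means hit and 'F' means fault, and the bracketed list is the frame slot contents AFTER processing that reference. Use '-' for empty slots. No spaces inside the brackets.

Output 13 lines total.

F [2,-,-]
F [2,3,-]
H [2,3,-]
F [2,3,1]
H [2,3,1]
H [2,3,1]
F [2,7,1]
H [2,7,1]
F [2,7,3]
H [2,7,3]
F [2,5,3]
H [2,5,3]
H [2,5,3]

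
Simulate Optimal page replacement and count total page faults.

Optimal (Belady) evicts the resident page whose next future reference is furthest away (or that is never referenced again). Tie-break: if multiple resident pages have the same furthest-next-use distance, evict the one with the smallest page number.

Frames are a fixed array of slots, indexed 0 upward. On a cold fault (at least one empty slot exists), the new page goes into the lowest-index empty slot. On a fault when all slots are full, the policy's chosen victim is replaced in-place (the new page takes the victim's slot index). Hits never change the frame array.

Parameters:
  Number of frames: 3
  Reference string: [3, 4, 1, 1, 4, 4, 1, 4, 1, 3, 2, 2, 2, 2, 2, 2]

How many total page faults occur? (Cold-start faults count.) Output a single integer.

Answer: 4

Derivation:
Step 0: ref 3 → FAULT, frames=[3,-,-]
Step 1: ref 4 → FAULT, frames=[3,4,-]
Step 2: ref 1 → FAULT, frames=[3,4,1]
Step 3: ref 1 → HIT, frames=[3,4,1]
Step 4: ref 4 → HIT, frames=[3,4,1]
Step 5: ref 4 → HIT, frames=[3,4,1]
Step 6: ref 1 → HIT, frames=[3,4,1]
Step 7: ref 4 → HIT, frames=[3,4,1]
Step 8: ref 1 → HIT, frames=[3,4,1]
Step 9: ref 3 → HIT, frames=[3,4,1]
Step 10: ref 2 → FAULT (evict 1), frames=[3,4,2]
Step 11: ref 2 → HIT, frames=[3,4,2]
Step 12: ref 2 → HIT, frames=[3,4,2]
Step 13: ref 2 → HIT, frames=[3,4,2]
Step 14: ref 2 → HIT, frames=[3,4,2]
Step 15: ref 2 → HIT, frames=[3,4,2]
Total faults: 4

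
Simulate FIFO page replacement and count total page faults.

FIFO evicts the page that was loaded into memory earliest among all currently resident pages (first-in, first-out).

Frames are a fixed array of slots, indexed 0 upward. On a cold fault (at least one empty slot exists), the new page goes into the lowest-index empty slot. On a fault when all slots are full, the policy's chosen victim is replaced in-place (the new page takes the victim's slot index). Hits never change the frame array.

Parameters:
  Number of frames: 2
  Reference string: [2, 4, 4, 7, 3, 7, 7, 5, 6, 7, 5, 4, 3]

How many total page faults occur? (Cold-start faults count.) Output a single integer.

Step 0: ref 2 → FAULT, frames=[2,-]
Step 1: ref 4 → FAULT, frames=[2,4]
Step 2: ref 4 → HIT, frames=[2,4]
Step 3: ref 7 → FAULT (evict 2), frames=[7,4]
Step 4: ref 3 → FAULT (evict 4), frames=[7,3]
Step 5: ref 7 → HIT, frames=[7,3]
Step 6: ref 7 → HIT, frames=[7,3]
Step 7: ref 5 → FAULT (evict 7), frames=[5,3]
Step 8: ref 6 → FAULT (evict 3), frames=[5,6]
Step 9: ref 7 → FAULT (evict 5), frames=[7,6]
Step 10: ref 5 → FAULT (evict 6), frames=[7,5]
Step 11: ref 4 → FAULT (evict 7), frames=[4,5]
Step 12: ref 3 → FAULT (evict 5), frames=[4,3]
Total faults: 10

Answer: 10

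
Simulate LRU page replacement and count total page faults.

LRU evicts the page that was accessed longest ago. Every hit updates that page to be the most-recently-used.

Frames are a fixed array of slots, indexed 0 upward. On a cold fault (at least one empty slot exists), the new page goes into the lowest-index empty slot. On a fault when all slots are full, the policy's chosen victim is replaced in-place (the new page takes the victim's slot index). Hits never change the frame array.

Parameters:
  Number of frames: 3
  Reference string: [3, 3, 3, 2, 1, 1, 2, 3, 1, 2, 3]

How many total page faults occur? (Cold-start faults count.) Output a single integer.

Step 0: ref 3 → FAULT, frames=[3,-,-]
Step 1: ref 3 → HIT, frames=[3,-,-]
Step 2: ref 3 → HIT, frames=[3,-,-]
Step 3: ref 2 → FAULT, frames=[3,2,-]
Step 4: ref 1 → FAULT, frames=[3,2,1]
Step 5: ref 1 → HIT, frames=[3,2,1]
Step 6: ref 2 → HIT, frames=[3,2,1]
Step 7: ref 3 → HIT, frames=[3,2,1]
Step 8: ref 1 → HIT, frames=[3,2,1]
Step 9: ref 2 → HIT, frames=[3,2,1]
Step 10: ref 3 → HIT, frames=[3,2,1]
Total faults: 3

Answer: 3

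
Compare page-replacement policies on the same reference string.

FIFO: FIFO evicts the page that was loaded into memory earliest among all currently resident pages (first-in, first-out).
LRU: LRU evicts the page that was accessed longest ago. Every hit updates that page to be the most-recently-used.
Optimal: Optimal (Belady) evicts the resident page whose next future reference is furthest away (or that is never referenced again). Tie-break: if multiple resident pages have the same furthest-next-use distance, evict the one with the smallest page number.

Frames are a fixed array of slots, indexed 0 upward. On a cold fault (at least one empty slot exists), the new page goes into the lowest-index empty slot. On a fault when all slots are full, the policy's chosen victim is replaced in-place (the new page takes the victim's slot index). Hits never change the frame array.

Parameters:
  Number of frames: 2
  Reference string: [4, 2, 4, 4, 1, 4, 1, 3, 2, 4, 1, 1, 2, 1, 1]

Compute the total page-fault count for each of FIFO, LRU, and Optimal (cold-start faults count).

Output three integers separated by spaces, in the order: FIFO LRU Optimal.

--- FIFO ---
  step 0: ref 4 -> FAULT, frames=[4,-] (faults so far: 1)
  step 1: ref 2 -> FAULT, frames=[4,2] (faults so far: 2)
  step 2: ref 4 -> HIT, frames=[4,2] (faults so far: 2)
  step 3: ref 4 -> HIT, frames=[4,2] (faults so far: 2)
  step 4: ref 1 -> FAULT, evict 4, frames=[1,2] (faults so far: 3)
  step 5: ref 4 -> FAULT, evict 2, frames=[1,4] (faults so far: 4)
  step 6: ref 1 -> HIT, frames=[1,4] (faults so far: 4)
  step 7: ref 3 -> FAULT, evict 1, frames=[3,4] (faults so far: 5)
  step 8: ref 2 -> FAULT, evict 4, frames=[3,2] (faults so far: 6)
  step 9: ref 4 -> FAULT, evict 3, frames=[4,2] (faults so far: 7)
  step 10: ref 1 -> FAULT, evict 2, frames=[4,1] (faults so far: 8)
  step 11: ref 1 -> HIT, frames=[4,1] (faults so far: 8)
  step 12: ref 2 -> FAULT, evict 4, frames=[2,1] (faults so far: 9)
  step 13: ref 1 -> HIT, frames=[2,1] (faults so far: 9)
  step 14: ref 1 -> HIT, frames=[2,1] (faults so far: 9)
  FIFO total faults: 9
--- LRU ---
  step 0: ref 4 -> FAULT, frames=[4,-] (faults so far: 1)
  step 1: ref 2 -> FAULT, frames=[4,2] (faults so far: 2)
  step 2: ref 4 -> HIT, frames=[4,2] (faults so far: 2)
  step 3: ref 4 -> HIT, frames=[4,2] (faults so far: 2)
  step 4: ref 1 -> FAULT, evict 2, frames=[4,1] (faults so far: 3)
  step 5: ref 4 -> HIT, frames=[4,1] (faults so far: 3)
  step 6: ref 1 -> HIT, frames=[4,1] (faults so far: 3)
  step 7: ref 3 -> FAULT, evict 4, frames=[3,1] (faults so far: 4)
  step 8: ref 2 -> FAULT, evict 1, frames=[3,2] (faults so far: 5)
  step 9: ref 4 -> FAULT, evict 3, frames=[4,2] (faults so far: 6)
  step 10: ref 1 -> FAULT, evict 2, frames=[4,1] (faults so far: 7)
  step 11: ref 1 -> HIT, frames=[4,1] (faults so far: 7)
  step 12: ref 2 -> FAULT, evict 4, frames=[2,1] (faults so far: 8)
  step 13: ref 1 -> HIT, frames=[2,1] (faults so far: 8)
  step 14: ref 1 -> HIT, frames=[2,1] (faults so far: 8)
  LRU total faults: 8
--- Optimal ---
  step 0: ref 4 -> FAULT, frames=[4,-] (faults so far: 1)
  step 1: ref 2 -> FAULT, frames=[4,2] (faults so far: 2)
  step 2: ref 4 -> HIT, frames=[4,2] (faults so far: 2)
  step 3: ref 4 -> HIT, frames=[4,2] (faults so far: 2)
  step 4: ref 1 -> FAULT, evict 2, frames=[4,1] (faults so far: 3)
  step 5: ref 4 -> HIT, frames=[4,1] (faults so far: 3)
  step 6: ref 1 -> HIT, frames=[4,1] (faults so far: 3)
  step 7: ref 3 -> FAULT, evict 1, frames=[4,3] (faults so far: 4)
  step 8: ref 2 -> FAULT, evict 3, frames=[4,2] (faults so far: 5)
  step 9: ref 4 -> HIT, frames=[4,2] (faults so far: 5)
  step 10: ref 1 -> FAULT, evict 4, frames=[1,2] (faults so far: 6)
  step 11: ref 1 -> HIT, frames=[1,2] (faults so far: 6)
  step 12: ref 2 -> HIT, frames=[1,2] (faults so far: 6)
  step 13: ref 1 -> HIT, frames=[1,2] (faults so far: 6)
  step 14: ref 1 -> HIT, frames=[1,2] (faults so far: 6)
  Optimal total faults: 6

Answer: 9 8 6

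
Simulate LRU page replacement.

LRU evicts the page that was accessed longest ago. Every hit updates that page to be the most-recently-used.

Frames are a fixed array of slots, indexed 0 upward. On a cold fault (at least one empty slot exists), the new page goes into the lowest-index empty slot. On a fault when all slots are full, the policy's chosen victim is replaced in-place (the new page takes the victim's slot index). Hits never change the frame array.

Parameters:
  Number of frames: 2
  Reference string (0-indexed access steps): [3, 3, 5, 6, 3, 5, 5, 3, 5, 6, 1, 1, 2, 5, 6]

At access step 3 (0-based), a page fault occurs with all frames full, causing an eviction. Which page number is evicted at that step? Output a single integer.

Step 0: ref 3 -> FAULT, frames=[3,-]
Step 1: ref 3 -> HIT, frames=[3,-]
Step 2: ref 5 -> FAULT, frames=[3,5]
Step 3: ref 6 -> FAULT, evict 3, frames=[6,5]
At step 3: evicted page 3

Answer: 3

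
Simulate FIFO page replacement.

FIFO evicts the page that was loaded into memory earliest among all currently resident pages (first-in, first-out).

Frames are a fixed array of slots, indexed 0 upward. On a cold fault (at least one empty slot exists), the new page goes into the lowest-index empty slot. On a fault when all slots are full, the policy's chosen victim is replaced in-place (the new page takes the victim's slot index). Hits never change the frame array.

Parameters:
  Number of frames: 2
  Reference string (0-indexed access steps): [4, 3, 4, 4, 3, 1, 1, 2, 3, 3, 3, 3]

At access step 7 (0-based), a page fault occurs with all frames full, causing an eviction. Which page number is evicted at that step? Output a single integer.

Answer: 3

Derivation:
Step 0: ref 4 -> FAULT, frames=[4,-]
Step 1: ref 3 -> FAULT, frames=[4,3]
Step 2: ref 4 -> HIT, frames=[4,3]
Step 3: ref 4 -> HIT, frames=[4,3]
Step 4: ref 3 -> HIT, frames=[4,3]
Step 5: ref 1 -> FAULT, evict 4, frames=[1,3]
Step 6: ref 1 -> HIT, frames=[1,3]
Step 7: ref 2 -> FAULT, evict 3, frames=[1,2]
At step 7: evicted page 3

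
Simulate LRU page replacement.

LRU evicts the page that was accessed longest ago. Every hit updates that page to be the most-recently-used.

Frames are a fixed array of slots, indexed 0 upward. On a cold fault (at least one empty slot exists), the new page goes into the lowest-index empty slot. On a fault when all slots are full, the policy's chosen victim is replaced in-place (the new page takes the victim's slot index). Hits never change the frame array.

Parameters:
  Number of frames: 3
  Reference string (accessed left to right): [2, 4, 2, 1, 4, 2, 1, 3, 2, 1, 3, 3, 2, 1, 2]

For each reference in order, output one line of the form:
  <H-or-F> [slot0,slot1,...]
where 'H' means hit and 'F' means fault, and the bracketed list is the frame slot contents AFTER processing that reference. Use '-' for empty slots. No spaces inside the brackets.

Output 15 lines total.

F [2,-,-]
F [2,4,-]
H [2,4,-]
F [2,4,1]
H [2,4,1]
H [2,4,1]
H [2,4,1]
F [2,3,1]
H [2,3,1]
H [2,3,1]
H [2,3,1]
H [2,3,1]
H [2,3,1]
H [2,3,1]
H [2,3,1]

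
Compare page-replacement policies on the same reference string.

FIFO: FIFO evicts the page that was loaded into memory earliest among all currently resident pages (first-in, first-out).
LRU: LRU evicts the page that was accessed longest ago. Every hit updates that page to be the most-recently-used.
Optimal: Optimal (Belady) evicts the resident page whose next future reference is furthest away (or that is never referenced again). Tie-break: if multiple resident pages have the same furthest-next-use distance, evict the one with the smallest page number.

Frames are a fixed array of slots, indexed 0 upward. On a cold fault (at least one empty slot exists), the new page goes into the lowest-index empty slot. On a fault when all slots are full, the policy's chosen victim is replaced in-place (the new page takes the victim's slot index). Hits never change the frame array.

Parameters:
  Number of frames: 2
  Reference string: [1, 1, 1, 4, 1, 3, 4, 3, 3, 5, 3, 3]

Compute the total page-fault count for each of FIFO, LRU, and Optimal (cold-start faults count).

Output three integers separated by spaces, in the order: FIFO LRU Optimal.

Answer: 4 5 4

Derivation:
--- FIFO ---
  step 0: ref 1 -> FAULT, frames=[1,-] (faults so far: 1)
  step 1: ref 1 -> HIT, frames=[1,-] (faults so far: 1)
  step 2: ref 1 -> HIT, frames=[1,-] (faults so far: 1)
  step 3: ref 4 -> FAULT, frames=[1,4] (faults so far: 2)
  step 4: ref 1 -> HIT, frames=[1,4] (faults so far: 2)
  step 5: ref 3 -> FAULT, evict 1, frames=[3,4] (faults so far: 3)
  step 6: ref 4 -> HIT, frames=[3,4] (faults so far: 3)
  step 7: ref 3 -> HIT, frames=[3,4] (faults so far: 3)
  step 8: ref 3 -> HIT, frames=[3,4] (faults so far: 3)
  step 9: ref 5 -> FAULT, evict 4, frames=[3,5] (faults so far: 4)
  step 10: ref 3 -> HIT, frames=[3,5] (faults so far: 4)
  step 11: ref 3 -> HIT, frames=[3,5] (faults so far: 4)
  FIFO total faults: 4
--- LRU ---
  step 0: ref 1 -> FAULT, frames=[1,-] (faults so far: 1)
  step 1: ref 1 -> HIT, frames=[1,-] (faults so far: 1)
  step 2: ref 1 -> HIT, frames=[1,-] (faults so far: 1)
  step 3: ref 4 -> FAULT, frames=[1,4] (faults so far: 2)
  step 4: ref 1 -> HIT, frames=[1,4] (faults so far: 2)
  step 5: ref 3 -> FAULT, evict 4, frames=[1,3] (faults so far: 3)
  step 6: ref 4 -> FAULT, evict 1, frames=[4,3] (faults so far: 4)
  step 7: ref 3 -> HIT, frames=[4,3] (faults so far: 4)
  step 8: ref 3 -> HIT, frames=[4,3] (faults so far: 4)
  step 9: ref 5 -> FAULT, evict 4, frames=[5,3] (faults so far: 5)
  step 10: ref 3 -> HIT, frames=[5,3] (faults so far: 5)
  step 11: ref 3 -> HIT, frames=[5,3] (faults so far: 5)
  LRU total faults: 5
--- Optimal ---
  step 0: ref 1 -> FAULT, frames=[1,-] (faults so far: 1)
  step 1: ref 1 -> HIT, frames=[1,-] (faults so far: 1)
  step 2: ref 1 -> HIT, frames=[1,-] (faults so far: 1)
  step 3: ref 4 -> FAULT, frames=[1,4] (faults so far: 2)
  step 4: ref 1 -> HIT, frames=[1,4] (faults so far: 2)
  step 5: ref 3 -> FAULT, evict 1, frames=[3,4] (faults so far: 3)
  step 6: ref 4 -> HIT, frames=[3,4] (faults so far: 3)
  step 7: ref 3 -> HIT, frames=[3,4] (faults so far: 3)
  step 8: ref 3 -> HIT, frames=[3,4] (faults so far: 3)
  step 9: ref 5 -> FAULT, evict 4, frames=[3,5] (faults so far: 4)
  step 10: ref 3 -> HIT, frames=[3,5] (faults so far: 4)
  step 11: ref 3 -> HIT, frames=[3,5] (faults so far: 4)
  Optimal total faults: 4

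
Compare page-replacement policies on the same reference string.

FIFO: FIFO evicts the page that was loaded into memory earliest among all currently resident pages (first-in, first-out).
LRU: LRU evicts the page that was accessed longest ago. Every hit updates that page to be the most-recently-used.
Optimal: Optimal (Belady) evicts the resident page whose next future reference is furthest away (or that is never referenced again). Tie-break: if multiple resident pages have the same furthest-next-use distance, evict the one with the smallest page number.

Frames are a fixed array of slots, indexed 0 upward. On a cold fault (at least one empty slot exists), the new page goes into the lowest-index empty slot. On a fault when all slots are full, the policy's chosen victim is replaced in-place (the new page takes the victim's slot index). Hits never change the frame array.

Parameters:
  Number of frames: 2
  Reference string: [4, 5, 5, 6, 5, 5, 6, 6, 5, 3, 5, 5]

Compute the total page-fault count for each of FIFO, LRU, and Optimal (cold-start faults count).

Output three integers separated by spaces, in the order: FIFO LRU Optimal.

Answer: 5 4 4

Derivation:
--- FIFO ---
  step 0: ref 4 -> FAULT, frames=[4,-] (faults so far: 1)
  step 1: ref 5 -> FAULT, frames=[4,5] (faults so far: 2)
  step 2: ref 5 -> HIT, frames=[4,5] (faults so far: 2)
  step 3: ref 6 -> FAULT, evict 4, frames=[6,5] (faults so far: 3)
  step 4: ref 5 -> HIT, frames=[6,5] (faults so far: 3)
  step 5: ref 5 -> HIT, frames=[6,5] (faults so far: 3)
  step 6: ref 6 -> HIT, frames=[6,5] (faults so far: 3)
  step 7: ref 6 -> HIT, frames=[6,5] (faults so far: 3)
  step 8: ref 5 -> HIT, frames=[6,5] (faults so far: 3)
  step 9: ref 3 -> FAULT, evict 5, frames=[6,3] (faults so far: 4)
  step 10: ref 5 -> FAULT, evict 6, frames=[5,3] (faults so far: 5)
  step 11: ref 5 -> HIT, frames=[5,3] (faults so far: 5)
  FIFO total faults: 5
--- LRU ---
  step 0: ref 4 -> FAULT, frames=[4,-] (faults so far: 1)
  step 1: ref 5 -> FAULT, frames=[4,5] (faults so far: 2)
  step 2: ref 5 -> HIT, frames=[4,5] (faults so far: 2)
  step 3: ref 6 -> FAULT, evict 4, frames=[6,5] (faults so far: 3)
  step 4: ref 5 -> HIT, frames=[6,5] (faults so far: 3)
  step 5: ref 5 -> HIT, frames=[6,5] (faults so far: 3)
  step 6: ref 6 -> HIT, frames=[6,5] (faults so far: 3)
  step 7: ref 6 -> HIT, frames=[6,5] (faults so far: 3)
  step 8: ref 5 -> HIT, frames=[6,5] (faults so far: 3)
  step 9: ref 3 -> FAULT, evict 6, frames=[3,5] (faults so far: 4)
  step 10: ref 5 -> HIT, frames=[3,5] (faults so far: 4)
  step 11: ref 5 -> HIT, frames=[3,5] (faults so far: 4)
  LRU total faults: 4
--- Optimal ---
  step 0: ref 4 -> FAULT, frames=[4,-] (faults so far: 1)
  step 1: ref 5 -> FAULT, frames=[4,5] (faults so far: 2)
  step 2: ref 5 -> HIT, frames=[4,5] (faults so far: 2)
  step 3: ref 6 -> FAULT, evict 4, frames=[6,5] (faults so far: 3)
  step 4: ref 5 -> HIT, frames=[6,5] (faults so far: 3)
  step 5: ref 5 -> HIT, frames=[6,5] (faults so far: 3)
  step 6: ref 6 -> HIT, frames=[6,5] (faults so far: 3)
  step 7: ref 6 -> HIT, frames=[6,5] (faults so far: 3)
  step 8: ref 5 -> HIT, frames=[6,5] (faults so far: 3)
  step 9: ref 3 -> FAULT, evict 6, frames=[3,5] (faults so far: 4)
  step 10: ref 5 -> HIT, frames=[3,5] (faults so far: 4)
  step 11: ref 5 -> HIT, frames=[3,5] (faults so far: 4)
  Optimal total faults: 4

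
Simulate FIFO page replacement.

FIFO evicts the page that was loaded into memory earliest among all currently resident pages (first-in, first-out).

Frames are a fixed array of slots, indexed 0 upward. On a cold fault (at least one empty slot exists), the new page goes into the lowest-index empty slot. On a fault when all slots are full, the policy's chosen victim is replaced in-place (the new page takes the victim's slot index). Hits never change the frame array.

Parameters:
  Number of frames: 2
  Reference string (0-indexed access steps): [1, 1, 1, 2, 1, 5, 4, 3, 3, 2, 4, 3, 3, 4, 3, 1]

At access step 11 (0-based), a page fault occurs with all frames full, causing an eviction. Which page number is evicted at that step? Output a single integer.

Step 0: ref 1 -> FAULT, frames=[1,-]
Step 1: ref 1 -> HIT, frames=[1,-]
Step 2: ref 1 -> HIT, frames=[1,-]
Step 3: ref 2 -> FAULT, frames=[1,2]
Step 4: ref 1 -> HIT, frames=[1,2]
Step 5: ref 5 -> FAULT, evict 1, frames=[5,2]
Step 6: ref 4 -> FAULT, evict 2, frames=[5,4]
Step 7: ref 3 -> FAULT, evict 5, frames=[3,4]
Step 8: ref 3 -> HIT, frames=[3,4]
Step 9: ref 2 -> FAULT, evict 4, frames=[3,2]
Step 10: ref 4 -> FAULT, evict 3, frames=[4,2]
Step 11: ref 3 -> FAULT, evict 2, frames=[4,3]
At step 11: evicted page 2

Answer: 2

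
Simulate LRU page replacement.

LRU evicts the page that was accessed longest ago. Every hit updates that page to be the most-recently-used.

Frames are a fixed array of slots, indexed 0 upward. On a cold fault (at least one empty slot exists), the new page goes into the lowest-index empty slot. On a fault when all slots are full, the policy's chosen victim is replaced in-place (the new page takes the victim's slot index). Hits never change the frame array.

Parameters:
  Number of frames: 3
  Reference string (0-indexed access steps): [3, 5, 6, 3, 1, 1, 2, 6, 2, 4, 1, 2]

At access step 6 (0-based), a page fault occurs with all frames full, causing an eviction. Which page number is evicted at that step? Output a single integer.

Step 0: ref 3 -> FAULT, frames=[3,-,-]
Step 1: ref 5 -> FAULT, frames=[3,5,-]
Step 2: ref 6 -> FAULT, frames=[3,5,6]
Step 3: ref 3 -> HIT, frames=[3,5,6]
Step 4: ref 1 -> FAULT, evict 5, frames=[3,1,6]
Step 5: ref 1 -> HIT, frames=[3,1,6]
Step 6: ref 2 -> FAULT, evict 6, frames=[3,1,2]
At step 6: evicted page 6

Answer: 6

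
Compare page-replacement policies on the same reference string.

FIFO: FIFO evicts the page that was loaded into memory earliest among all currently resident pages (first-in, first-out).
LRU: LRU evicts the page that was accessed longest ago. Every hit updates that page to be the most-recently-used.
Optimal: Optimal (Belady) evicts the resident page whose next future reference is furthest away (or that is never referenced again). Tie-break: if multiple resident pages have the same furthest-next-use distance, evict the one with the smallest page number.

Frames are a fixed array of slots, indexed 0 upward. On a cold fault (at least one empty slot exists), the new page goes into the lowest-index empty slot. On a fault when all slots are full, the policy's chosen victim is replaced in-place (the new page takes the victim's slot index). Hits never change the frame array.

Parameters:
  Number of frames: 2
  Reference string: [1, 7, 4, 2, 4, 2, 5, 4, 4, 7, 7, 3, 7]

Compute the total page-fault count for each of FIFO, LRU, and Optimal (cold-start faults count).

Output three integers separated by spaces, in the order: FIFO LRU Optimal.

--- FIFO ---
  step 0: ref 1 -> FAULT, frames=[1,-] (faults so far: 1)
  step 1: ref 7 -> FAULT, frames=[1,7] (faults so far: 2)
  step 2: ref 4 -> FAULT, evict 1, frames=[4,7] (faults so far: 3)
  step 3: ref 2 -> FAULT, evict 7, frames=[4,2] (faults so far: 4)
  step 4: ref 4 -> HIT, frames=[4,2] (faults so far: 4)
  step 5: ref 2 -> HIT, frames=[4,2] (faults so far: 4)
  step 6: ref 5 -> FAULT, evict 4, frames=[5,2] (faults so far: 5)
  step 7: ref 4 -> FAULT, evict 2, frames=[5,4] (faults so far: 6)
  step 8: ref 4 -> HIT, frames=[5,4] (faults so far: 6)
  step 9: ref 7 -> FAULT, evict 5, frames=[7,4] (faults so far: 7)
  step 10: ref 7 -> HIT, frames=[7,4] (faults so far: 7)
  step 11: ref 3 -> FAULT, evict 4, frames=[7,3] (faults so far: 8)
  step 12: ref 7 -> HIT, frames=[7,3] (faults so far: 8)
  FIFO total faults: 8
--- LRU ---
  step 0: ref 1 -> FAULT, frames=[1,-] (faults so far: 1)
  step 1: ref 7 -> FAULT, frames=[1,7] (faults so far: 2)
  step 2: ref 4 -> FAULT, evict 1, frames=[4,7] (faults so far: 3)
  step 3: ref 2 -> FAULT, evict 7, frames=[4,2] (faults so far: 4)
  step 4: ref 4 -> HIT, frames=[4,2] (faults so far: 4)
  step 5: ref 2 -> HIT, frames=[4,2] (faults so far: 4)
  step 6: ref 5 -> FAULT, evict 4, frames=[5,2] (faults so far: 5)
  step 7: ref 4 -> FAULT, evict 2, frames=[5,4] (faults so far: 6)
  step 8: ref 4 -> HIT, frames=[5,4] (faults so far: 6)
  step 9: ref 7 -> FAULT, evict 5, frames=[7,4] (faults so far: 7)
  step 10: ref 7 -> HIT, frames=[7,4] (faults so far: 7)
  step 11: ref 3 -> FAULT, evict 4, frames=[7,3] (faults so far: 8)
  step 12: ref 7 -> HIT, frames=[7,3] (faults so far: 8)
  LRU total faults: 8
--- Optimal ---
  step 0: ref 1 -> FAULT, frames=[1,-] (faults so far: 1)
  step 1: ref 7 -> FAULT, frames=[1,7] (faults so far: 2)
  step 2: ref 4 -> FAULT, evict 1, frames=[4,7] (faults so far: 3)
  step 3: ref 2 -> FAULT, evict 7, frames=[4,2] (faults so far: 4)
  step 4: ref 4 -> HIT, frames=[4,2] (faults so far: 4)
  step 5: ref 2 -> HIT, frames=[4,2] (faults so far: 4)
  step 6: ref 5 -> FAULT, evict 2, frames=[4,5] (faults so far: 5)
  step 7: ref 4 -> HIT, frames=[4,5] (faults so far: 5)
  step 8: ref 4 -> HIT, frames=[4,5] (faults so far: 5)
  step 9: ref 7 -> FAULT, evict 4, frames=[7,5] (faults so far: 6)
  step 10: ref 7 -> HIT, frames=[7,5] (faults so far: 6)
  step 11: ref 3 -> FAULT, evict 5, frames=[7,3] (faults so far: 7)
  step 12: ref 7 -> HIT, frames=[7,3] (faults so far: 7)
  Optimal total faults: 7

Answer: 8 8 7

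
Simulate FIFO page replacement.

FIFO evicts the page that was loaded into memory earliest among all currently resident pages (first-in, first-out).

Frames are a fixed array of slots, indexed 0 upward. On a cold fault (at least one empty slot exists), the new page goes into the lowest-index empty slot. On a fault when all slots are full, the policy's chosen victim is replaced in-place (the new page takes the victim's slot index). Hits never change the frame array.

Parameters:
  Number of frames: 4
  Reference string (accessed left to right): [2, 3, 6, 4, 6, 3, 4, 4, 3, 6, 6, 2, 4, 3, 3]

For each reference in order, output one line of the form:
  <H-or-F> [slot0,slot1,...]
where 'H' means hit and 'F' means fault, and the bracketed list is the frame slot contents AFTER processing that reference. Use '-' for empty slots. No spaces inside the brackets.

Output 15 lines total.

F [2,-,-,-]
F [2,3,-,-]
F [2,3,6,-]
F [2,3,6,4]
H [2,3,6,4]
H [2,3,6,4]
H [2,3,6,4]
H [2,3,6,4]
H [2,3,6,4]
H [2,3,6,4]
H [2,3,6,4]
H [2,3,6,4]
H [2,3,6,4]
H [2,3,6,4]
H [2,3,6,4]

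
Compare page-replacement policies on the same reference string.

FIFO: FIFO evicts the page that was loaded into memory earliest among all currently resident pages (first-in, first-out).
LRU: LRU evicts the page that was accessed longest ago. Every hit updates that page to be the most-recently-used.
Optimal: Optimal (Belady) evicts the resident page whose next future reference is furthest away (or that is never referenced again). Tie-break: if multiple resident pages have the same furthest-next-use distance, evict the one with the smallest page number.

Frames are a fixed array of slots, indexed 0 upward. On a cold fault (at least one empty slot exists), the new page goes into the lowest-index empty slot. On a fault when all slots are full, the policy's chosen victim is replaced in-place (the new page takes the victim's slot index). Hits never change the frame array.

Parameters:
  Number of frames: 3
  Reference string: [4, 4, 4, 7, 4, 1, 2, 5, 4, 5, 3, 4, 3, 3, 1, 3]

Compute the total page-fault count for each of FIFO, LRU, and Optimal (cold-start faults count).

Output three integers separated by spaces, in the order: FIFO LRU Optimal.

--- FIFO ---
  step 0: ref 4 -> FAULT, frames=[4,-,-] (faults so far: 1)
  step 1: ref 4 -> HIT, frames=[4,-,-] (faults so far: 1)
  step 2: ref 4 -> HIT, frames=[4,-,-] (faults so far: 1)
  step 3: ref 7 -> FAULT, frames=[4,7,-] (faults so far: 2)
  step 4: ref 4 -> HIT, frames=[4,7,-] (faults so far: 2)
  step 5: ref 1 -> FAULT, frames=[4,7,1] (faults so far: 3)
  step 6: ref 2 -> FAULT, evict 4, frames=[2,7,1] (faults so far: 4)
  step 7: ref 5 -> FAULT, evict 7, frames=[2,5,1] (faults so far: 5)
  step 8: ref 4 -> FAULT, evict 1, frames=[2,5,4] (faults so far: 6)
  step 9: ref 5 -> HIT, frames=[2,5,4] (faults so far: 6)
  step 10: ref 3 -> FAULT, evict 2, frames=[3,5,4] (faults so far: 7)
  step 11: ref 4 -> HIT, frames=[3,5,4] (faults so far: 7)
  step 12: ref 3 -> HIT, frames=[3,5,4] (faults so far: 7)
  step 13: ref 3 -> HIT, frames=[3,5,4] (faults so far: 7)
  step 14: ref 1 -> FAULT, evict 5, frames=[3,1,4] (faults so far: 8)
  step 15: ref 3 -> HIT, frames=[3,1,4] (faults so far: 8)
  FIFO total faults: 8
--- LRU ---
  step 0: ref 4 -> FAULT, frames=[4,-,-] (faults so far: 1)
  step 1: ref 4 -> HIT, frames=[4,-,-] (faults so far: 1)
  step 2: ref 4 -> HIT, frames=[4,-,-] (faults so far: 1)
  step 3: ref 7 -> FAULT, frames=[4,7,-] (faults so far: 2)
  step 4: ref 4 -> HIT, frames=[4,7,-] (faults so far: 2)
  step 5: ref 1 -> FAULT, frames=[4,7,1] (faults so far: 3)
  step 6: ref 2 -> FAULT, evict 7, frames=[4,2,1] (faults so far: 4)
  step 7: ref 5 -> FAULT, evict 4, frames=[5,2,1] (faults so far: 5)
  step 8: ref 4 -> FAULT, evict 1, frames=[5,2,4] (faults so far: 6)
  step 9: ref 5 -> HIT, frames=[5,2,4] (faults so far: 6)
  step 10: ref 3 -> FAULT, evict 2, frames=[5,3,4] (faults so far: 7)
  step 11: ref 4 -> HIT, frames=[5,3,4] (faults so far: 7)
  step 12: ref 3 -> HIT, frames=[5,3,4] (faults so far: 7)
  step 13: ref 3 -> HIT, frames=[5,3,4] (faults so far: 7)
  step 14: ref 1 -> FAULT, evict 5, frames=[1,3,4] (faults so far: 8)
  step 15: ref 3 -> HIT, frames=[1,3,4] (faults so far: 8)
  LRU total faults: 8
--- Optimal ---
  step 0: ref 4 -> FAULT, frames=[4,-,-] (faults so far: 1)
  step 1: ref 4 -> HIT, frames=[4,-,-] (faults so far: 1)
  step 2: ref 4 -> HIT, frames=[4,-,-] (faults so far: 1)
  step 3: ref 7 -> FAULT, frames=[4,7,-] (faults so far: 2)
  step 4: ref 4 -> HIT, frames=[4,7,-] (faults so far: 2)
  step 5: ref 1 -> FAULT, frames=[4,7,1] (faults so far: 3)
  step 6: ref 2 -> FAULT, evict 7, frames=[4,2,1] (faults so far: 4)
  step 7: ref 5 -> FAULT, evict 2, frames=[4,5,1] (faults so far: 5)
  step 8: ref 4 -> HIT, frames=[4,5,1] (faults so far: 5)
  step 9: ref 5 -> HIT, frames=[4,5,1] (faults so far: 5)
  step 10: ref 3 -> FAULT, evict 5, frames=[4,3,1] (faults so far: 6)
  step 11: ref 4 -> HIT, frames=[4,3,1] (faults so far: 6)
  step 12: ref 3 -> HIT, frames=[4,3,1] (faults so far: 6)
  step 13: ref 3 -> HIT, frames=[4,3,1] (faults so far: 6)
  step 14: ref 1 -> HIT, frames=[4,3,1] (faults so far: 6)
  step 15: ref 3 -> HIT, frames=[4,3,1] (faults so far: 6)
  Optimal total faults: 6

Answer: 8 8 6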